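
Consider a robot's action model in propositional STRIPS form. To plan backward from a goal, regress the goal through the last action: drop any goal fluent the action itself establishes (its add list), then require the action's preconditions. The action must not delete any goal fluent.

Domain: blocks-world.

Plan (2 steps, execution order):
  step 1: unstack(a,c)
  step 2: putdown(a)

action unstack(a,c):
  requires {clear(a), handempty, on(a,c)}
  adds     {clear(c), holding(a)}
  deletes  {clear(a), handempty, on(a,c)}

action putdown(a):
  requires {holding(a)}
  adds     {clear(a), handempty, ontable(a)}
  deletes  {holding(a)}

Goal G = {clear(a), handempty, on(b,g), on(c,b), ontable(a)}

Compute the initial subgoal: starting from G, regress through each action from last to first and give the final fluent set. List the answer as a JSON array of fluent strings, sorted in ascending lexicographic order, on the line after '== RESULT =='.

Work backward from the goal:
  through step 2 (putdown(a)): drop {clear(a), handempty, ontable(a)}, keep {on(b,g), on(c,b)}, require {holding(a)}
    → {holding(a), on(b,g), on(c,b)}
  through step 1 (unstack(a,c)): drop {holding(a)}, keep {on(b,g), on(c,b)}, require {clear(a), handempty, on(a,c)}
    → {clear(a), handempty, on(a,c), on(b,g), on(c,b)}

== RESULT ==
["clear(a)", "handempty", "on(a,c)", "on(b,g)", "on(c,b)"]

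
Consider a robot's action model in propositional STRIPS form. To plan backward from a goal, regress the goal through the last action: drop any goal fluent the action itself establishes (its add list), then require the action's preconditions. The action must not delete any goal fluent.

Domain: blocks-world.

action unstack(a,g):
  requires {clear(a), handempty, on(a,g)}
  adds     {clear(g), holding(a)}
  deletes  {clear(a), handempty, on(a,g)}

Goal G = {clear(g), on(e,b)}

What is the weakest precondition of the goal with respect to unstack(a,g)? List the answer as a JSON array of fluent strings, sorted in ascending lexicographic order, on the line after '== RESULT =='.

Regress:
  G ∩ del = {}  (empty — regression defined)
  G \ add = {clear(g), on(e,b)} \ {clear(g), holding(a)} = {on(e,b)}
  ∪ pre   = {on(e,b)} ∪ {clear(a), handempty, on(a,g)}
          = {clear(a), handempty, on(a,g), on(e,b)}

== RESULT ==
["clear(a)", "handempty", "on(a,g)", "on(e,b)"]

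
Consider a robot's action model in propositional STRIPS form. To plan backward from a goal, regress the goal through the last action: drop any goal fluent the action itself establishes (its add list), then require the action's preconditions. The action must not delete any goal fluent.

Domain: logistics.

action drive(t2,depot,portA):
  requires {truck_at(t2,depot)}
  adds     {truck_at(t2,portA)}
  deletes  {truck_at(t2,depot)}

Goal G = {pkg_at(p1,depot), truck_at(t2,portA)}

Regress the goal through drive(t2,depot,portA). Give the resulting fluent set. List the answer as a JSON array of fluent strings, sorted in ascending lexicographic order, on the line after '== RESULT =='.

Compute (G \ add) ∪ pre:
  G ∩ del = {}  (empty — regression defined)
  G \ add = {pkg_at(p1,depot), truck_at(t2,portA)} \ {truck_at(t2,portA)} = {pkg_at(p1,depot)}
  ∪ pre   = {pkg_at(p1,depot)} ∪ {truck_at(t2,depot)}
          = {pkg_at(p1,depot), truck_at(t2,depot)}

== RESULT ==
["pkg_at(p1,depot)", "truck_at(t2,depot)"]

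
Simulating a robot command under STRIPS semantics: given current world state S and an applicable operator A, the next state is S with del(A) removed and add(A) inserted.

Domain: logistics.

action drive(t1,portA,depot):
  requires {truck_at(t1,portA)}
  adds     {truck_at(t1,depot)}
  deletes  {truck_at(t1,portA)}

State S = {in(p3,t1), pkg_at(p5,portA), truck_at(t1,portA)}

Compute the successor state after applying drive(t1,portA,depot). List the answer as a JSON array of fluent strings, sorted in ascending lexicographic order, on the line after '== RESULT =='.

Compute (S \ del) ∪ add:
  pre ⊆ S: {truck_at(t1,portA)} ⊆ S  — applicable
  S \ del = {in(p3,t1), pkg_at(p5,portA)}
  ∪ add   = {in(p3,t1), pkg_at(p5,portA), truck_at(t1,depot)}

== RESULT ==
["in(p3,t1)", "pkg_at(p5,portA)", "truck_at(t1,depot)"]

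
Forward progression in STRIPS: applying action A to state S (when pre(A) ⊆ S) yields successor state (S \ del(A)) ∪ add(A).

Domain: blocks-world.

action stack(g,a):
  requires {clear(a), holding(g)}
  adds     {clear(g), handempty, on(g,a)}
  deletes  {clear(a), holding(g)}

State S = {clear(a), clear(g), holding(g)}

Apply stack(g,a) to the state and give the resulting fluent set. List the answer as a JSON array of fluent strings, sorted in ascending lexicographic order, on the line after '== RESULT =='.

Progress:
  pre ⊆ S: {clear(a), holding(g)} ⊆ S  — applicable
  S \ del = {clear(g)}
  ∪ add   = {clear(g), handempty, on(g,a)}

== RESULT ==
["clear(g)", "handempty", "on(g,a)"]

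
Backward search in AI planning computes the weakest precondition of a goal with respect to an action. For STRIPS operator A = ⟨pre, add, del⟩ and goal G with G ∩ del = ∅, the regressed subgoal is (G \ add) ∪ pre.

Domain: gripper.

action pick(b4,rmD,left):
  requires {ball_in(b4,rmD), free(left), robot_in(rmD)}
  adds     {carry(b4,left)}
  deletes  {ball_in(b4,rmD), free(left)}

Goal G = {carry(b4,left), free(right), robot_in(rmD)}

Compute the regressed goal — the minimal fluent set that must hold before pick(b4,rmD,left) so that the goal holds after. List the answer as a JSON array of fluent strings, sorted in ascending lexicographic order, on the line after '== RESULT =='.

Regress:
  G ∩ del = {}  (empty — regression defined)
  G \ add = {carry(b4,left), free(right), robot_in(rmD)} \ {carry(b4,left)} = {free(right), robot_in(rmD)}
  ∪ pre   = {free(right), robot_in(rmD)} ∪ {ball_in(b4,rmD), free(left), robot_in(rmD)}
          = {ball_in(b4,rmD), free(left), free(right), robot_in(rmD)}

== RESULT ==
["ball_in(b4,rmD)", "free(left)", "free(right)", "robot_in(rmD)"]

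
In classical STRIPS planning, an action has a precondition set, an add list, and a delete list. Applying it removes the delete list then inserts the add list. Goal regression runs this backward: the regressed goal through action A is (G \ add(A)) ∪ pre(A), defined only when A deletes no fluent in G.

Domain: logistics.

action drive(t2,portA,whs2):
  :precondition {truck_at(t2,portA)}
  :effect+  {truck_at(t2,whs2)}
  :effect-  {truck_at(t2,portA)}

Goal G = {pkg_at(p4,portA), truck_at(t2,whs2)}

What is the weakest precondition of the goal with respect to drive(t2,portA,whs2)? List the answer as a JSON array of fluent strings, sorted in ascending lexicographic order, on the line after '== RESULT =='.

Regress:
  G ∩ del = {}  (empty — regression defined)
  G \ add = {pkg_at(p4,portA), truck_at(t2,whs2)} \ {truck_at(t2,whs2)} = {pkg_at(p4,portA)}
  ∪ pre   = {pkg_at(p4,portA)} ∪ {truck_at(t2,portA)}
          = {pkg_at(p4,portA), truck_at(t2,portA)}

== RESULT ==
["pkg_at(p4,portA)", "truck_at(t2,portA)"]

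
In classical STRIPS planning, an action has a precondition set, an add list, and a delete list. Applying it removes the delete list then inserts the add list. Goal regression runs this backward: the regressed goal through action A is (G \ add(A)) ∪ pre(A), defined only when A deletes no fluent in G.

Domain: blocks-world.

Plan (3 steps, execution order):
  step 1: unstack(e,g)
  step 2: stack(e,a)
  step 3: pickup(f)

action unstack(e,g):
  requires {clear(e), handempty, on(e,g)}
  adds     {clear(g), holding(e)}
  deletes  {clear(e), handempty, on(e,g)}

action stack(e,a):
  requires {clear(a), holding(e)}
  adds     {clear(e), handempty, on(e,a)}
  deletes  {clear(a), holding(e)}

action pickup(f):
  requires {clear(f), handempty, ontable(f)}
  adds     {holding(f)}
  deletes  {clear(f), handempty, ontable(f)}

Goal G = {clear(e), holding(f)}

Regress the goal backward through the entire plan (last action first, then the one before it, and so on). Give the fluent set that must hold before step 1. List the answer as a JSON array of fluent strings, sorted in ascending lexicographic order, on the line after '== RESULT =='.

Work backward from the goal:
  through step 3 (pickup(f)): drop {holding(f)}, keep {clear(e)}, require {clear(f), handempty, ontable(f)}
    → {clear(e), clear(f), handempty, ontable(f)}
  through step 2 (stack(e,a)): drop {clear(e), handempty}, keep {clear(f), ontable(f)}, require {clear(a), holding(e)}
    → {clear(a), clear(f), holding(e), ontable(f)}
  through step 1 (unstack(e,g)): drop {holding(e)}, keep {clear(a), clear(f), ontable(f)}, require {clear(e), handempty, on(e,g)}
    → {clear(a), clear(e), clear(f), handempty, on(e,g), ontable(f)}

== RESULT ==
["clear(a)", "clear(e)", "clear(f)", "handempty", "on(e,g)", "ontable(f)"]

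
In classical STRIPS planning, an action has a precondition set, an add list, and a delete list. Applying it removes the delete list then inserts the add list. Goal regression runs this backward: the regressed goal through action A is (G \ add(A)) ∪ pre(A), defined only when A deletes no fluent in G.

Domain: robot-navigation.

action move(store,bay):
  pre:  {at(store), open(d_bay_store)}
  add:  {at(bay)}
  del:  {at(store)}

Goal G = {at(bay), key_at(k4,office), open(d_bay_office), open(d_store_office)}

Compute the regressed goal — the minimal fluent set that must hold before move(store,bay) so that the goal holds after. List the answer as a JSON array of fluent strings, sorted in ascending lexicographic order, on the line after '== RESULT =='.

Compute (G \ add) ∪ pre:
  G ∩ del = {}  (empty — regression defined)
  G \ add = {at(bay), key_at(k4,office), open(d_bay_office), open(d_store_office)} \ {at(bay)} = {key_at(k4,office), open(d_bay_office), open(d_store_office)}
  ∪ pre   = {key_at(k4,office), open(d_bay_office), open(d_store_office)} ∪ {at(store), open(d_bay_store)}
          = {at(store), key_at(k4,office), open(d_bay_office), open(d_bay_store), open(d_store_office)}

== RESULT ==
["at(store)", "key_at(k4,office)", "open(d_bay_office)", "open(d_bay_store)", "open(d_store_office)"]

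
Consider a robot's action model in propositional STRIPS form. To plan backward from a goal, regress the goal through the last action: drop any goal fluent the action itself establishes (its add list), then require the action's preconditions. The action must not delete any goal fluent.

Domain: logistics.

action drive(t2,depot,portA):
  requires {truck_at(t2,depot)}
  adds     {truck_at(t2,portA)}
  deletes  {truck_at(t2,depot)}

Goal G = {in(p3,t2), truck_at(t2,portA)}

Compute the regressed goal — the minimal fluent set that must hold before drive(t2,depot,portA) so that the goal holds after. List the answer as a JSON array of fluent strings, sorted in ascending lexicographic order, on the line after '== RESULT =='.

Compute (G \ add) ∪ pre:
  G ∩ del = {}  (empty — regression defined)
  G \ add = {in(p3,t2), truck_at(t2,portA)} \ {truck_at(t2,portA)} = {in(p3,t2)}
  ∪ pre   = {in(p3,t2)} ∪ {truck_at(t2,depot)}
          = {in(p3,t2), truck_at(t2,depot)}

== RESULT ==
["in(p3,t2)", "truck_at(t2,depot)"]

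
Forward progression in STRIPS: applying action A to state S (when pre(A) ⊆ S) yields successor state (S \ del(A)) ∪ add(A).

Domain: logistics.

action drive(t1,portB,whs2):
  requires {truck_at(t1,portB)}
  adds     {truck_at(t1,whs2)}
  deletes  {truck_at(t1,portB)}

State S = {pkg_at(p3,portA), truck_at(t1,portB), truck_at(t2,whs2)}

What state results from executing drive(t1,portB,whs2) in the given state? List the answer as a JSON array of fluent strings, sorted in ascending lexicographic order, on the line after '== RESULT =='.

Compute (S \ del) ∪ add:
  pre ⊆ S: {truck_at(t1,portB)} ⊆ S  — applicable
  S \ del = {pkg_at(p3,portA), truck_at(t2,whs2)}
  ∪ add   = {pkg_at(p3,portA), truck_at(t1,whs2), truck_at(t2,whs2)}

== RESULT ==
["pkg_at(p3,portA)", "truck_at(t1,whs2)", "truck_at(t2,whs2)"]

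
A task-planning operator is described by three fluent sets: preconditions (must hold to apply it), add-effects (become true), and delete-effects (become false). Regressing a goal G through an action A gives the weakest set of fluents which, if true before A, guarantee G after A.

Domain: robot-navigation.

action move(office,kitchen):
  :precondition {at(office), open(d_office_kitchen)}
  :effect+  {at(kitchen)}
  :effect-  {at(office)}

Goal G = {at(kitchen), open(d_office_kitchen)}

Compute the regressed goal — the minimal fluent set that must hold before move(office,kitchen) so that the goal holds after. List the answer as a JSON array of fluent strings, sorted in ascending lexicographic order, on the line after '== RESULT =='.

Compute (G \ add) ∪ pre:
  G ∩ del = {}  (empty — regression defined)
  G \ add = {at(kitchen), open(d_office_kitchen)} \ {at(kitchen)} = {open(d_office_kitchen)}
  ∪ pre   = {open(d_office_kitchen)} ∪ {at(office), open(d_office_kitchen)}
          = {at(office), open(d_office_kitchen)}

== RESULT ==
["at(office)", "open(d_office_kitchen)"]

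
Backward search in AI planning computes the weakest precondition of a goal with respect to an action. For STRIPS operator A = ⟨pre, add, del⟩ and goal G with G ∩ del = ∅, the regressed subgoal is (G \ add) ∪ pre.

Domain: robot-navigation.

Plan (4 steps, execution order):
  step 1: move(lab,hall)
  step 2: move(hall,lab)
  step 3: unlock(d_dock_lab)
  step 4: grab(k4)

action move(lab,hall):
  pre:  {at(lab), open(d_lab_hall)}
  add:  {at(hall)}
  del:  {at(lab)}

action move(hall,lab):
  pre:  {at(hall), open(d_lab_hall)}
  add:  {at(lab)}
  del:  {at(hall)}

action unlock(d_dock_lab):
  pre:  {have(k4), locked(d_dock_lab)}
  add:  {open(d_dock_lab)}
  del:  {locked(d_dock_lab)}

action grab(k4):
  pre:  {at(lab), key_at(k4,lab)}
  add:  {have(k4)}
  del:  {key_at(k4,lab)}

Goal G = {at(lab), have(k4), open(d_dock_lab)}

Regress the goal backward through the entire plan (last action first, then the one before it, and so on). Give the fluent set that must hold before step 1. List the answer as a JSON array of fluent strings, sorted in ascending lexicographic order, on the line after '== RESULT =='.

Regress step by step:
  through step 4 (grab(k4)): drop {have(k4)}, keep {at(lab), open(d_dock_lab)}, require {at(lab), key_at(k4,lab)}
    → {at(lab), key_at(k4,lab), open(d_dock_lab)}
  through step 3 (unlock(d_dock_lab)): drop {open(d_dock_lab)}, keep {at(lab), key_at(k4,lab)}, require {have(k4), locked(d_dock_lab)}
    → {at(lab), have(k4), key_at(k4,lab), locked(d_dock_lab)}
  through step 2 (move(hall,lab)): drop {at(lab)}, keep {have(k4), key_at(k4,lab), locked(d_dock_lab)}, require {at(hall), open(d_lab_hall)}
    → {at(hall), have(k4), key_at(k4,lab), locked(d_dock_lab), open(d_lab_hall)}
  through step 1 (move(lab,hall)): drop {at(hall)}, keep {have(k4), key_at(k4,lab), locked(d_dock_lab), open(d_lab_hall)}, require {at(lab), open(d_lab_hall)}
    → {at(lab), have(k4), key_at(k4,lab), locked(d_dock_lab), open(d_lab_hall)}

== RESULT ==
["at(lab)", "have(k4)", "key_at(k4,lab)", "locked(d_dock_lab)", "open(d_lab_hall)"]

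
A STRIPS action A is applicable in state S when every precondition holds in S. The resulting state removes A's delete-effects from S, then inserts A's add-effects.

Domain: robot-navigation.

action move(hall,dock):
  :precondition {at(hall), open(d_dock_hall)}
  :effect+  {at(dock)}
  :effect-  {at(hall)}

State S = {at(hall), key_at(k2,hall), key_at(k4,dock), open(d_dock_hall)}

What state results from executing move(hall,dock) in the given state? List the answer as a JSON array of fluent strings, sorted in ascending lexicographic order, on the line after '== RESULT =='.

Progress:
  pre ⊆ S: {at(hall), open(d_dock_hall)} ⊆ S  — applicable
  S \ del = {key_at(k2,hall), key_at(k4,dock), open(d_dock_hall)}
  ∪ add   = {at(dock), key_at(k2,hall), key_at(k4,dock), open(d_dock_hall)}

== RESULT ==
["at(dock)", "key_at(k2,hall)", "key_at(k4,dock)", "open(d_dock_hall)"]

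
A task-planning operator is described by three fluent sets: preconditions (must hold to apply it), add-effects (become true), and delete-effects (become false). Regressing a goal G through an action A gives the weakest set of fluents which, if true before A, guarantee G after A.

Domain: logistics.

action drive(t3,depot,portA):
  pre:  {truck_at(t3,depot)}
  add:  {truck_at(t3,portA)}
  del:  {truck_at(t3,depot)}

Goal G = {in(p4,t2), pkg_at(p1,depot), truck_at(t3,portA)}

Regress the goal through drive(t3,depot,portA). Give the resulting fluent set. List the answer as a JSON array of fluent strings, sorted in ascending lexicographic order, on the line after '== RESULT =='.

Compute (G \ add) ∪ pre:
  G ∩ del = {}  (empty — regression defined)
  G \ add = {in(p4,t2), pkg_at(p1,depot), truck_at(t3,portA)} \ {truck_at(t3,portA)} = {in(p4,t2), pkg_at(p1,depot)}
  ∪ pre   = {in(p4,t2), pkg_at(p1,depot)} ∪ {truck_at(t3,depot)}
          = {in(p4,t2), pkg_at(p1,depot), truck_at(t3,depot)}

== RESULT ==
["in(p4,t2)", "pkg_at(p1,depot)", "truck_at(t3,depot)"]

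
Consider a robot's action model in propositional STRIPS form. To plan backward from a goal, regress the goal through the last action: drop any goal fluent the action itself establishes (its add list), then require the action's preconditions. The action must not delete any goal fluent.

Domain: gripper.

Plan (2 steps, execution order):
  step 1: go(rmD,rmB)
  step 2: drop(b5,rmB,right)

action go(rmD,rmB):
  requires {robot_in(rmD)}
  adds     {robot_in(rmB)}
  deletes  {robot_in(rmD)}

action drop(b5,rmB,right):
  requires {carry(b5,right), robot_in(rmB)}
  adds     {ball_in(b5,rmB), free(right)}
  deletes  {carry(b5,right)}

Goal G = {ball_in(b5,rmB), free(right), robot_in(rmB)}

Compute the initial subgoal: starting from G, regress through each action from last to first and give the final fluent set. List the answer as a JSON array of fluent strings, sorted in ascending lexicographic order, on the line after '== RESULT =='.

Work backward from the goal:
  through step 2 (drop(b5,rmB,right)): drop {ball_in(b5,rmB), free(right)}, keep {robot_in(rmB)}, require {carry(b5,right), robot_in(rmB)}
    → {carry(b5,right), robot_in(rmB)}
  through step 1 (go(rmD,rmB)): drop {robot_in(rmB)}, keep {carry(b5,right)}, require {robot_in(rmD)}
    → {carry(b5,right), robot_in(rmD)}

== RESULT ==
["carry(b5,right)", "robot_in(rmD)"]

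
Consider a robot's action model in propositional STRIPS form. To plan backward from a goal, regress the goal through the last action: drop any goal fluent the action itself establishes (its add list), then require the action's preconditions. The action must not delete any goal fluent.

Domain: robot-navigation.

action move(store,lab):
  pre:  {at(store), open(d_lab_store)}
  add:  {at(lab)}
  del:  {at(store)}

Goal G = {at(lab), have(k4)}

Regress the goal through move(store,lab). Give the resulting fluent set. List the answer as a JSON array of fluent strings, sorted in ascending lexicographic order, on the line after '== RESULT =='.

Regress:
  G ∩ del = {}  (empty — regression defined)
  G \ add = {at(lab), have(k4)} \ {at(lab)} = {have(k4)}
  ∪ pre   = {have(k4)} ∪ {at(store), open(d_lab_store)}
          = {at(store), have(k4), open(d_lab_store)}

== RESULT ==
["at(store)", "have(k4)", "open(d_lab_store)"]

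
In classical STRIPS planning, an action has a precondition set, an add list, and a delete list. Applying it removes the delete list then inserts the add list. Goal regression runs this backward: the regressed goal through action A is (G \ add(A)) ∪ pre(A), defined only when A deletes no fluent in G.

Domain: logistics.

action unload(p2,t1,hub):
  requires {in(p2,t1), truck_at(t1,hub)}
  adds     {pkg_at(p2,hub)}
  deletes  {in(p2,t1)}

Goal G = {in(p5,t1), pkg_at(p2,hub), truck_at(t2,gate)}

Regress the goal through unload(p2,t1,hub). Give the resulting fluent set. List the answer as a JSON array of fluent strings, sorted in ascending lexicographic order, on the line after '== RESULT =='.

Regress:
  G ∩ del = {}  (empty — regression defined)
  G \ add = {in(p5,t1), pkg_at(p2,hub), truck_at(t2,gate)} \ {pkg_at(p2,hub)} = {in(p5,t1), truck_at(t2,gate)}
  ∪ pre   = {in(p5,t1), truck_at(t2,gate)} ∪ {in(p2,t1), truck_at(t1,hub)}
          = {in(p2,t1), in(p5,t1), truck_at(t1,hub), truck_at(t2,gate)}

== RESULT ==
["in(p2,t1)", "in(p5,t1)", "truck_at(t1,hub)", "truck_at(t2,gate)"]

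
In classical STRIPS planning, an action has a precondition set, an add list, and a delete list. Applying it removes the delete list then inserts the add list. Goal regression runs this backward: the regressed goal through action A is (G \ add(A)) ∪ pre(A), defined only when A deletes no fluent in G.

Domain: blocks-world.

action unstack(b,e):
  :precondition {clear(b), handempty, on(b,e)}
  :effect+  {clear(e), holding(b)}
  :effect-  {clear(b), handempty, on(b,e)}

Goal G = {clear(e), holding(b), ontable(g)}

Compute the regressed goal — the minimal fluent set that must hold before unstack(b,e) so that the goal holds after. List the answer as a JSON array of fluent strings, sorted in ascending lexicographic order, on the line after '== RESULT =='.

Compute (G \ add) ∪ pre:
  G ∩ del = {}  (empty — regression defined)
  G \ add = {clear(e), holding(b), ontable(g)} \ {clear(e), holding(b)} = {ontable(g)}
  ∪ pre   = {ontable(g)} ∪ {clear(b), handempty, on(b,e)}
          = {clear(b), handempty, on(b,e), ontable(g)}

== RESULT ==
["clear(b)", "handempty", "on(b,e)", "ontable(g)"]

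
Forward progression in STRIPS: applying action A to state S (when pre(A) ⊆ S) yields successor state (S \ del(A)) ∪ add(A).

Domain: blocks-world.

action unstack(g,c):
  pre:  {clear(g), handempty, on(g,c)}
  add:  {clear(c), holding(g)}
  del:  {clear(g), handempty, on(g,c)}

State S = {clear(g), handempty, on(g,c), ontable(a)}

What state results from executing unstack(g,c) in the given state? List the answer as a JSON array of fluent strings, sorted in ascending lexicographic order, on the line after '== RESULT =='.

Progress:
  pre ⊆ S: {clear(g), handempty, on(g,c)} ⊆ S  — applicable
  S \ del = {ontable(a)}
  ∪ add   = {clear(c), holding(g), ontable(a)}

== RESULT ==
["clear(c)", "holding(g)", "ontable(a)"]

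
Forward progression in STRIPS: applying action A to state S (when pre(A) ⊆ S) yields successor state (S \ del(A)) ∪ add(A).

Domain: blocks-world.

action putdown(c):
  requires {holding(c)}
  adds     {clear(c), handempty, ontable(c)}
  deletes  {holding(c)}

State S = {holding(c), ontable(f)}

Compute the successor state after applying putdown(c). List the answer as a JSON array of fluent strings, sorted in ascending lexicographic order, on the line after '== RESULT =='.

Progress:
  pre ⊆ S: {holding(c)} ⊆ S  — applicable
  S \ del = {ontable(f)}
  ∪ add   = {clear(c), handempty, ontable(c), ontable(f)}

== RESULT ==
["clear(c)", "handempty", "ontable(c)", "ontable(f)"]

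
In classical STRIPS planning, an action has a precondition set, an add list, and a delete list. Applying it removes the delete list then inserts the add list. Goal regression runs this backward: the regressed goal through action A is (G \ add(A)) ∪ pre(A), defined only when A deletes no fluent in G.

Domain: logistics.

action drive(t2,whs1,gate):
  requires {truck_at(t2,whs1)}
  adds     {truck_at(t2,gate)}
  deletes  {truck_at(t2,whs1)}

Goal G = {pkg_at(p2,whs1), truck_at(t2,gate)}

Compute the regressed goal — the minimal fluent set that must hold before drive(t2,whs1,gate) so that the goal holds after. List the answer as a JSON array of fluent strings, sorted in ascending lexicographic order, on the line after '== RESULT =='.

Regress:
  G ∩ del = {}  (empty — regression defined)
  G \ add = {pkg_at(p2,whs1), truck_at(t2,gate)} \ {truck_at(t2,gate)} = {pkg_at(p2,whs1)}
  ∪ pre   = {pkg_at(p2,whs1)} ∪ {truck_at(t2,whs1)}
          = {pkg_at(p2,whs1), truck_at(t2,whs1)}

== RESULT ==
["pkg_at(p2,whs1)", "truck_at(t2,whs1)"]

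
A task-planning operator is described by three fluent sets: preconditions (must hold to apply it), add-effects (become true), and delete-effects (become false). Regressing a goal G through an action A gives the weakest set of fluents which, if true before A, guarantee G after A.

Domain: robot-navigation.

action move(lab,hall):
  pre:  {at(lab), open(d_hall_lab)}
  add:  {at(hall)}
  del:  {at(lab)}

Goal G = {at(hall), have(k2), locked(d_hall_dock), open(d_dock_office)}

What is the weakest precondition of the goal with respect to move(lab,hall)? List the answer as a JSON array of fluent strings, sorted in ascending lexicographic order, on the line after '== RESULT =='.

Regress:
  G ∩ del = {}  (empty — regression defined)
  G \ add = {at(hall), have(k2), locked(d_hall_dock), open(d_dock_office)} \ {at(hall)} = {have(k2), locked(d_hall_dock), open(d_dock_office)}
  ∪ pre   = {have(k2), locked(d_hall_dock), open(d_dock_office)} ∪ {at(lab), open(d_hall_lab)}
          = {at(lab), have(k2), locked(d_hall_dock), open(d_dock_office), open(d_hall_lab)}

== RESULT ==
["at(lab)", "have(k2)", "locked(d_hall_dock)", "open(d_dock_office)", "open(d_hall_lab)"]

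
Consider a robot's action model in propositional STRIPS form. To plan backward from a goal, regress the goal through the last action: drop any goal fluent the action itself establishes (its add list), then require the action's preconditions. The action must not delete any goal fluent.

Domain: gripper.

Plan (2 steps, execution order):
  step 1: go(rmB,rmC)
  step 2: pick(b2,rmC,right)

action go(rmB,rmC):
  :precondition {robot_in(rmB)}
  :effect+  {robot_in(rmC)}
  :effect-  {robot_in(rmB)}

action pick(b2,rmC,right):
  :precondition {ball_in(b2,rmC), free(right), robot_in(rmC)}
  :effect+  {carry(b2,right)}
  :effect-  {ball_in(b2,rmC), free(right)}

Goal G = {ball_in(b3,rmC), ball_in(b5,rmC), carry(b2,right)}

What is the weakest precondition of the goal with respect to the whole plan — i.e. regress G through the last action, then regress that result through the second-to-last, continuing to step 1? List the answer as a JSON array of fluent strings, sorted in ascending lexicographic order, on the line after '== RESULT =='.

Regress step by step:
  through step 2 (pick(b2,rmC,right)): drop {carry(b2,right)}, keep {ball_in(b3,rmC), ball_in(b5,rmC)}, require {ball_in(b2,rmC), free(right), robot_in(rmC)}
    → {ball_in(b2,rmC), ball_in(b3,rmC), ball_in(b5,rmC), free(right), robot_in(rmC)}
  through step 1 (go(rmB,rmC)): drop {robot_in(rmC)}, keep {ball_in(b2,rmC), ball_in(b3,rmC), ball_in(b5,rmC), free(right)}, require {robot_in(rmB)}
    → {ball_in(b2,rmC), ball_in(b3,rmC), ball_in(b5,rmC), free(right), robot_in(rmB)}

== RESULT ==
["ball_in(b2,rmC)", "ball_in(b3,rmC)", "ball_in(b5,rmC)", "free(right)", "robot_in(rmB)"]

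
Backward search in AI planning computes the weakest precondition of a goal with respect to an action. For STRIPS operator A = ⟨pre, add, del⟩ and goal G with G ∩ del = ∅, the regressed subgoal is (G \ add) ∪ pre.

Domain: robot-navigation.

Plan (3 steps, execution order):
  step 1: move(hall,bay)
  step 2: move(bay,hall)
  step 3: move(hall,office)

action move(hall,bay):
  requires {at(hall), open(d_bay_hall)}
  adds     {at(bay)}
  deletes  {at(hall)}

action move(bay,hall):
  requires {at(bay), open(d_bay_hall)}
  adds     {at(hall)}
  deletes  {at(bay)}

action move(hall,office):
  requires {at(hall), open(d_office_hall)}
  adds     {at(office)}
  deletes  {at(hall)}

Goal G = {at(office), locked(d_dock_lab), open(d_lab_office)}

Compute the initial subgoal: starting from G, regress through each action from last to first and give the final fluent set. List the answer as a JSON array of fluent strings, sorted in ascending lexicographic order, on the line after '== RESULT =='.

Work backward from the goal:
  through step 3 (move(hall,office)): drop {at(office)}, keep {locked(d_dock_lab), open(d_lab_office)}, require {at(hall), open(d_office_hall)}
    → {at(hall), locked(d_dock_lab), open(d_lab_office), open(d_office_hall)}
  through step 2 (move(bay,hall)): drop {at(hall)}, keep {locked(d_dock_lab), open(d_lab_office), open(d_office_hall)}, require {at(bay), open(d_bay_hall)}
    → {at(bay), locked(d_dock_lab), open(d_bay_hall), open(d_lab_office), open(d_office_hall)}
  through step 1 (move(hall,bay)): drop {at(bay)}, keep {locked(d_dock_lab), open(d_bay_hall), open(d_lab_office), open(d_office_hall)}, require {at(hall), open(d_bay_hall)}
    → {at(hall), locked(d_dock_lab), open(d_bay_hall), open(d_lab_office), open(d_office_hall)}

== RESULT ==
["at(hall)", "locked(d_dock_lab)", "open(d_bay_hall)", "open(d_lab_office)", "open(d_office_hall)"]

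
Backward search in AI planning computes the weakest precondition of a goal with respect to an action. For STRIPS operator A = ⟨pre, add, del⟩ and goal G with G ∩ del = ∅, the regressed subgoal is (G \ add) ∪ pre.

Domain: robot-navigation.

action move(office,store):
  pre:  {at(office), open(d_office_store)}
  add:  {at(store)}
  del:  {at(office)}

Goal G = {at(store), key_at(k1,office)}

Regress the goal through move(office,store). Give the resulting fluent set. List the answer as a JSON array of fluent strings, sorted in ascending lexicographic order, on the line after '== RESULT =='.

Regress:
  G ∩ del = {}  (empty — regression defined)
  G \ add = {at(store), key_at(k1,office)} \ {at(store)} = {key_at(k1,office)}
  ∪ pre   = {key_at(k1,office)} ∪ {at(office), open(d_office_store)}
          = {at(office), key_at(k1,office), open(d_office_store)}

== RESULT ==
["at(office)", "key_at(k1,office)", "open(d_office_store)"]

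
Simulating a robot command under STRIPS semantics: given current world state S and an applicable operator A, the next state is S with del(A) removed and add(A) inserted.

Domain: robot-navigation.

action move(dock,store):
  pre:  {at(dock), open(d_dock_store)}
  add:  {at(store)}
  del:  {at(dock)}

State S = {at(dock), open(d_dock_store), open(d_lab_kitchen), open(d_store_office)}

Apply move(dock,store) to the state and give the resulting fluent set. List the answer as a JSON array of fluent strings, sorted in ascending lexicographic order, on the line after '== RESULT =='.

Compute (S \ del) ∪ add:
  pre ⊆ S: {at(dock), open(d_dock_store)} ⊆ S  — applicable
  S \ del = {open(d_dock_store), open(d_lab_kitchen), open(d_store_office)}
  ∪ add   = {at(store), open(d_dock_store), open(d_lab_kitchen), open(d_store_office)}

== RESULT ==
["at(store)", "open(d_dock_store)", "open(d_lab_kitchen)", "open(d_store_office)"]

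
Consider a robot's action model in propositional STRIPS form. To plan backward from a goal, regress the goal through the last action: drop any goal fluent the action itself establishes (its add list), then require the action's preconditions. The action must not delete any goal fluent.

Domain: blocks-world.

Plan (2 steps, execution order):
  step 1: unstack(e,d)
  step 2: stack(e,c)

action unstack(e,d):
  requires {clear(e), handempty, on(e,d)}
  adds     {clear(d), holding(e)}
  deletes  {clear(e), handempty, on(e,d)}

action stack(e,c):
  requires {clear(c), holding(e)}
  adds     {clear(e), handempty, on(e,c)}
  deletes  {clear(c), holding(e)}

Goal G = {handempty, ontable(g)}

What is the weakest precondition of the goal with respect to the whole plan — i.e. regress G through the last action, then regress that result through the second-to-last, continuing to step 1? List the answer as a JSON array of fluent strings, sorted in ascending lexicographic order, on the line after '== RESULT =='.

Work backward from the goal:
  through step 2 (stack(e,c)): drop {handempty}, keep {ontable(g)}, require {clear(c), holding(e)}
    → {clear(c), holding(e), ontable(g)}
  through step 1 (unstack(e,d)): drop {holding(e)}, keep {clear(c), ontable(g)}, require {clear(e), handempty, on(e,d)}
    → {clear(c), clear(e), handempty, on(e,d), ontable(g)}

== RESULT ==
["clear(c)", "clear(e)", "handempty", "on(e,d)", "ontable(g)"]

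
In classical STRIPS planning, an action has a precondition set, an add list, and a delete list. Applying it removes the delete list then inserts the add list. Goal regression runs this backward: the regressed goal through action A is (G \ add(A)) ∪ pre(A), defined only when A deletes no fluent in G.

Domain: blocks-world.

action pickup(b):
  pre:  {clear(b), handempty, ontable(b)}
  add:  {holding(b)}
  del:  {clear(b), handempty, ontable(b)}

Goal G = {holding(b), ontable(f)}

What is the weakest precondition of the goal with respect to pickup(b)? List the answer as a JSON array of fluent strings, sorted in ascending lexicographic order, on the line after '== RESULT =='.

Regress:
  G ∩ del = {}  (empty — regression defined)
  G \ add = {holding(b), ontable(f)} \ {holding(b)} = {ontable(f)}
  ∪ pre   = {ontable(f)} ∪ {clear(b), handempty, ontable(b)}
          = {clear(b), handempty, ontable(b), ontable(f)}

== RESULT ==
["clear(b)", "handempty", "ontable(b)", "ontable(f)"]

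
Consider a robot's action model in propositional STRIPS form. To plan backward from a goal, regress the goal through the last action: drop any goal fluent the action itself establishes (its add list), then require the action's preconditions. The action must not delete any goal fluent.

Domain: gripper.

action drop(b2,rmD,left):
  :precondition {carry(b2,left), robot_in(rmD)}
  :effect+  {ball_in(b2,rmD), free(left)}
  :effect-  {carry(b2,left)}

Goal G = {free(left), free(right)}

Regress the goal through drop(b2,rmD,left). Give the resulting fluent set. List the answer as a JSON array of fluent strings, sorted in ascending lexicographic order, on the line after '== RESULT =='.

Compute (G \ add) ∪ pre:
  G ∩ del = {}  (empty — regression defined)
  G \ add = {free(left), free(right)} \ {ball_in(b2,rmD), free(left)} = {free(right)}
  ∪ pre   = {free(right)} ∪ {carry(b2,left), robot_in(rmD)}
          = {carry(b2,left), free(right), robot_in(rmD)}

== RESULT ==
["carry(b2,left)", "free(right)", "robot_in(rmD)"]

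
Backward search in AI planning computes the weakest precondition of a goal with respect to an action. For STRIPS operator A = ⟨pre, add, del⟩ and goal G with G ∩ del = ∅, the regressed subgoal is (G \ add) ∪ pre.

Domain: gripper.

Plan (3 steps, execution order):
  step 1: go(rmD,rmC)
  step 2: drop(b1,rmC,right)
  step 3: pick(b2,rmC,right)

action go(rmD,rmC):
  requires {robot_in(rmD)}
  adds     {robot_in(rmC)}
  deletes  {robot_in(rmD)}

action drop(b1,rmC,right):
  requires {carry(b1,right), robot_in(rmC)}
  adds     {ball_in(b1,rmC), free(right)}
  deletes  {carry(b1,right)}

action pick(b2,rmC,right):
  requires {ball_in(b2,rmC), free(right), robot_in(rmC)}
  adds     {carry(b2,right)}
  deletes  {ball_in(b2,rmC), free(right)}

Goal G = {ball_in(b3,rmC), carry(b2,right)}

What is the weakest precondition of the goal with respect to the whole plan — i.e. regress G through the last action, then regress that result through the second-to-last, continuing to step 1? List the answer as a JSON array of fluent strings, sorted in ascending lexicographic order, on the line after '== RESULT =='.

Regress step by step:
  through step 3 (pick(b2,rmC,right)): drop {carry(b2,right)}, keep {ball_in(b3,rmC)}, require {ball_in(b2,rmC), free(right), robot_in(rmC)}
    → {ball_in(b2,rmC), ball_in(b3,rmC), free(right), robot_in(rmC)}
  through step 2 (drop(b1,rmC,right)): drop {free(right)}, keep {ball_in(b2,rmC), ball_in(b3,rmC), robot_in(rmC)}, require {carry(b1,right), robot_in(rmC)}
    → {ball_in(b2,rmC), ball_in(b3,rmC), carry(b1,right), robot_in(rmC)}
  through step 1 (go(rmD,rmC)): drop {robot_in(rmC)}, keep {ball_in(b2,rmC), ball_in(b3,rmC), carry(b1,right)}, require {robot_in(rmD)}
    → {ball_in(b2,rmC), ball_in(b3,rmC), carry(b1,right), robot_in(rmD)}

== RESULT ==
["ball_in(b2,rmC)", "ball_in(b3,rmC)", "carry(b1,right)", "robot_in(rmD)"]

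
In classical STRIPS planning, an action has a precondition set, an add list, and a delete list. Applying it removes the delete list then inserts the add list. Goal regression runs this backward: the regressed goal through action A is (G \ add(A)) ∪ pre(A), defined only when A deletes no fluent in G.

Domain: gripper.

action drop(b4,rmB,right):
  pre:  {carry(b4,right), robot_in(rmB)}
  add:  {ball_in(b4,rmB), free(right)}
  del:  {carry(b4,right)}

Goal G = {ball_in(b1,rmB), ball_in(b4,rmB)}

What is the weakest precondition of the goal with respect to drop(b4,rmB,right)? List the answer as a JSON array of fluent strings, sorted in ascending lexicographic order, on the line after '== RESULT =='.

Regress:
  G ∩ del = {}  (empty — regression defined)
  G \ add = {ball_in(b1,rmB), ball_in(b4,rmB)} \ {ball_in(b4,rmB), free(right)} = {ball_in(b1,rmB)}
  ∪ pre   = {ball_in(b1,rmB)} ∪ {carry(b4,right), robot_in(rmB)}
          = {ball_in(b1,rmB), carry(b4,right), robot_in(rmB)}

== RESULT ==
["ball_in(b1,rmB)", "carry(b4,right)", "robot_in(rmB)"]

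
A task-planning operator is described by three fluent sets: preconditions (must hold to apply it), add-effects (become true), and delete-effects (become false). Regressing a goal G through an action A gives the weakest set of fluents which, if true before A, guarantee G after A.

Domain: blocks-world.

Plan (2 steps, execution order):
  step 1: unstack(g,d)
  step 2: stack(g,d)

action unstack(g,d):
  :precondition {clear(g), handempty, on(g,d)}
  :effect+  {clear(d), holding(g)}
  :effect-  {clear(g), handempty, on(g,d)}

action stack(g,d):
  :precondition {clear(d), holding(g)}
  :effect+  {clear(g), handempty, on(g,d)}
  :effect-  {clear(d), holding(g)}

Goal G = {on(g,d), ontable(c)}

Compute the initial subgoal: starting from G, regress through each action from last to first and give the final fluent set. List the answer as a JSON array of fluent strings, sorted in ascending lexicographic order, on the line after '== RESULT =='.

Work backward from the goal:
  through step 2 (stack(g,d)): drop {on(g,d)}, keep {ontable(c)}, require {clear(d), holding(g)}
    → {clear(d), holding(g), ontable(c)}
  through step 1 (unstack(g,d)): drop {clear(d), holding(g)}, keep {ontable(c)}, require {clear(g), handempty, on(g,d)}
    → {clear(g), handempty, on(g,d), ontable(c)}

== RESULT ==
["clear(g)", "handempty", "on(g,d)", "ontable(c)"]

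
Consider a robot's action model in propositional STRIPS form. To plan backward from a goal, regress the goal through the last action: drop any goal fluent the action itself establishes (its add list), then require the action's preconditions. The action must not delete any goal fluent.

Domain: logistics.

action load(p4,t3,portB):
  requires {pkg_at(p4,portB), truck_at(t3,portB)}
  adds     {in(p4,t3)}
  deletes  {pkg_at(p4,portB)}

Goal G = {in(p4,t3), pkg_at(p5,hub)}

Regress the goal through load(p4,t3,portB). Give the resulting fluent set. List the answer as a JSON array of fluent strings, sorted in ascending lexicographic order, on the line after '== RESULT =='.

Compute (G \ add) ∪ pre:
  G ∩ del = {}  (empty — regression defined)
  G \ add = {in(p4,t3), pkg_at(p5,hub)} \ {in(p4,t3)} = {pkg_at(p5,hub)}
  ∪ pre   = {pkg_at(p5,hub)} ∪ {pkg_at(p4,portB), truck_at(t3,portB)}
          = {pkg_at(p4,portB), pkg_at(p5,hub), truck_at(t3,portB)}

== RESULT ==
["pkg_at(p4,portB)", "pkg_at(p5,hub)", "truck_at(t3,portB)"]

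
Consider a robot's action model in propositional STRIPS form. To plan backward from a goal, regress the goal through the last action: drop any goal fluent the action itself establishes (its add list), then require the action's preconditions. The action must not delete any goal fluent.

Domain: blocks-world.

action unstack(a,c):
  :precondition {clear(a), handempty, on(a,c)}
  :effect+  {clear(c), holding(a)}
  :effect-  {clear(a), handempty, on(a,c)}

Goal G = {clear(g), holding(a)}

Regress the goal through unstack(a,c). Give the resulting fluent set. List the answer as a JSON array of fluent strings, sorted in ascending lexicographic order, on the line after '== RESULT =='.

Compute (G \ add) ∪ pre:
  G ∩ del = {}  (empty — regression defined)
  G \ add = {clear(g), holding(a)} \ {clear(c), holding(a)} = {clear(g)}
  ∪ pre   = {clear(g)} ∪ {clear(a), handempty, on(a,c)}
          = {clear(a), clear(g), handempty, on(a,c)}

== RESULT ==
["clear(a)", "clear(g)", "handempty", "on(a,c)"]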